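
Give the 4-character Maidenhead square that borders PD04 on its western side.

OD94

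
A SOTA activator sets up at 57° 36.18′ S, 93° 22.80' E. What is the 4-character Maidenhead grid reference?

ND62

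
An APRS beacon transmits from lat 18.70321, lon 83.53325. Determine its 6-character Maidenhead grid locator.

Offset from 180°W / 90°S: lon 263.5333°, lat 108.7032°.
Field: lon ⌊263.5333/20⌋ = 13 → N; lat ⌊108.7032/10⌋ = 10 → K.
Square: lon ⌊3.5333/2⌋ = 1; lat ⌊8.7032/1⌋ = 8.
Subsquare: lon ⌊1.5333/0.0833333⌋ = 18 → s; lat ⌊0.7032/0.0416667⌋ = 16 → q.

NK18sq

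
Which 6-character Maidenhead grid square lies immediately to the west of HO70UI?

Longitude subsquare u = 20; −1 → 19 = t.
The latitude characters are unchanged.

HO70ti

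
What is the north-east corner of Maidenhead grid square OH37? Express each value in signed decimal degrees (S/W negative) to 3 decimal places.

-12.000, 108.000

Field O=14, H=7: +14·20° lon, +7·10° lat → SW at lon 100°, lat -20°.
Square 3, 7: +3·2° lon, +7·1° lat → SW at lon 106°, lat -13°.
Cell spans 2° lon × 1° lat. NE corner is SW corner plus one full cell.
latitude -12.000, longitude 108.000.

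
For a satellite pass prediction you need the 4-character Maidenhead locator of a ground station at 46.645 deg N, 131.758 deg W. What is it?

Offset from 180°W / 90°S: lon 48.24°, lat 136.65°.
Field: lon ⌊48.24/20⌋ = 2 → C; lat ⌊136.65/10⌋ = 13 → N.
Square: lon ⌊8.24/2⌋ = 4; lat ⌊6.65/1⌋ = 6.

CN46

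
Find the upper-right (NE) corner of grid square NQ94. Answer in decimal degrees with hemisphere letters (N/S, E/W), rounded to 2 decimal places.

Field N=13, Q=16: +13·20° lon, +16·10° lat → SW at lon 80°, lat 70°.
Square 9, 4: +9·2° lon, +4·1° lat → SW at lon 98°, lat 74°.
Cell spans 2° lon × 1° lat. NE corner is SW corner plus one full cell.
latitude 75.00° N, longitude 100.00° E.

75.00° N, 100.00° E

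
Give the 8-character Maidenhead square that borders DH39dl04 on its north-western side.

DH39cl95

Longitude extended square 0; −1 → -1, wraps to 9, carry into subsquare.
Longitude subsquare d = 3; −1 → 2 = c.
Latitude extended square 4; +1 → 5.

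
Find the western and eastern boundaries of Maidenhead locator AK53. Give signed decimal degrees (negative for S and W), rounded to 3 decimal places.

-170.000, -168.000

Field A=0, K=10: +0·20° lon, +10·10° lat → SW at lon -180°, lat 10°.
Square 5, 3: +5·2° lon, +3·1° lat → SW at lon -170°, lat 13°.
Cell spans 2° lon × 1° lat.
west -170.000, east -168.000.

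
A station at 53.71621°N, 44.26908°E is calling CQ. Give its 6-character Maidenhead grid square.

LO23dr

Shift to the Maidenhead origin (180°W, 90°S): lon 224.2691, lat 143.7162.
Field (20°×10°, letters A–R): lon ⌊224.2691/20⌋ = 11 → L; lat ⌊143.7162/10⌋ = 14 → O.
Square (2°×1°, digits 0–9): lon ⌊4.2691/2⌋ = 2; lat ⌊3.7162/1⌋ = 3.
Subsquare (5′×2.5′, letters a–x): lon ⌊0.2691/0.0833333⌋ = 3 → d; lat ⌊0.7162/0.0416667⌋ = 17 → r.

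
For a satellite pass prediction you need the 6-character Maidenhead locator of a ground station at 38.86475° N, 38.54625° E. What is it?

Shift to the Maidenhead origin (180°W, 90°S): lon 218.5462, lat 128.8648.
Field: lon ⌊218.5462/20⌋ = 10 → K; lat ⌊128.8648/10⌋ = 12 → M.
Square: lon ⌊18.5462/2⌋ = 9; lat ⌊8.8648/1⌋ = 8.
Subsquare: lon ⌊0.5462/0.0833333⌋ = 6 → g; lat ⌊0.8648/0.0416667⌋ = 20 → u.

KM98gu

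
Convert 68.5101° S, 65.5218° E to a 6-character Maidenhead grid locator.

MC21sl

Offset from 180°W / 90°S: lon 245.5218°, lat 21.4899°.
Field: lon ⌊245.5218/20⌋ = 12 → M; lat ⌊21.4899/10⌋ = 2 → C.
Square: lon ⌊5.5218/2⌋ = 2; lat ⌊1.4899/1⌋ = 1.
Subsquare: lon ⌊1.5218/0.0833333⌋ = 18 → s; lat ⌊0.4899/0.0416667⌋ = 11 → l.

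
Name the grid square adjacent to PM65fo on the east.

PM65go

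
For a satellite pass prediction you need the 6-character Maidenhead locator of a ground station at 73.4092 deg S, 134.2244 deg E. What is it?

PB76co

Shift to the Maidenhead origin (180°W, 90°S): lon 314.2244, lat 16.5908.
Field: 314.2244/20 → 15 → P, 16.5908/10 → 1 → B; chars PB.
Square: 14.2244/2 → 7, 6.5908/1 → 6; chars 76.
Subsquare: 0.2244/0.0833333 → 2 → c, 0.5908/0.0416667 → 14 → o; chars co.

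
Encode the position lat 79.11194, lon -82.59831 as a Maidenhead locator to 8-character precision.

Offset from 180°W / 90°S: lon 97.40169°, lat 169.11194°.
Field: 97.40169/20 → 4 → E, 169.11194/10 → 16 → Q; chars EQ.
Square: 17.40169/2 → 8, 9.11194/1 → 9; chars 89.
Subsquare: 1.40169/0.0833333 → 16 → q, 0.11194/0.0416667 → 2 → c; chars qc.
Extended square: 0.06836/0.00833333 → 8, 0.02861/0.00416667 → 6; chars 86.

EQ89qc86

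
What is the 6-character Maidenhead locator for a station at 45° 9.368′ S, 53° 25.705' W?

Add 180° to longitude and 90° to latitude: 126.5716, 44.8439.
Field: 126.5716/20 → 6 → G, 44.8439/10 → 4 → E; chars GE.
Square: 6.5716/2 → 3, 4.8439/1 → 4; chars 34.
Subsquare: 0.5716/0.0833333 → 6 → g, 0.8439/0.0416667 → 20 → u; chars gu.

GE34gu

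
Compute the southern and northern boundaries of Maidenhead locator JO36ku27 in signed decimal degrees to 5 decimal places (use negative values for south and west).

Field J=9, O=14: +9·20° lon, +14·10° lat → SW at lon 0°, lat 50°.
Square 3, 6: +3·2° lon, +6·1° lat → SW at lon 6°, lat 56°.
Subsquare k=10, u=20: +10·0.0833333° lon, +20·0.0416667° lat → SW at lon 6.83333°, lat 56.8333°.
Extended square 2, 7: +2·0.00833333° lon, +7·0.00416667° lat → SW at lon 6.85°, lat 56.8625°.
Cell spans 0.00833333° lon × 0.00416667° lat.
south 56.86250, north 56.86667.

56.86250, 56.86667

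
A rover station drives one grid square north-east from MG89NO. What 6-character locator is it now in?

MG89op

Longitude subsquare n = 13; +1 → 14 = o.
Latitude subsquare o = 14; +1 → 15 = p.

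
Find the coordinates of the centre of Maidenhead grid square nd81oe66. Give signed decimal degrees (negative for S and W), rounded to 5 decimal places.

-58.80625, 97.22083

Field N=13, D=3: +13·20° lon, +3·10° lat → SW at lon 80°, lat -60°.
Square 8, 1: +8·2° lon, +1·1° lat → SW at lon 96°, lat -59°.
Subsquare o=14, e=4: +14·0.0833333° lon, +4·0.0416667° lat → SW at lon 97.1667°, lat -58.8333°.
Extended square 6, 6: +6·0.00833333° lon, +6·0.00416667° lat → SW at lon 97.2167°, lat -58.8083°.
Cell spans 0.00833333° lon × 0.00416667° lat. Centre is SW corner plus half of each.
latitude -58.80625, longitude 97.22083.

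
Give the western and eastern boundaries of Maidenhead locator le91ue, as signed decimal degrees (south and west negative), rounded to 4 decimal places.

59.6667, 59.7500

Field L=11, E=4: +11·20° lon, +4·10° lat → SW at lon 40°, lat -50°.
Square 9, 1: +9·2° lon, +1·1° lat → SW at lon 58°, lat -49°.
Subsquare u=20, e=4: +20·0.0833333° lon, +4·0.0416667° lat → SW at lon 59.6667°, lat -48.8333°.
Cell spans 0.0833333° lon × 0.0416667° lat.
west 59.6667, east 59.7500.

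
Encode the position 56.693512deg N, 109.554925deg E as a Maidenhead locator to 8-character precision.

OO46sq66

Shift to the Maidenhead origin (180°W, 90°S): lon 289.55493, lat 146.69351.
Field: lon ⌊289.55493/20⌋ = 14 → O; lat ⌊146.69351/10⌋ = 14 → O.
Square: lon ⌊9.55493/2⌋ = 4; lat ⌊6.69351/1⌋ = 6.
Subsquare: lon ⌊1.55493/0.0833333⌋ = 18 → s; lat ⌊0.69351/0.0416667⌋ = 16 → q.
Extended square: lon ⌊0.05493/0.00833333⌋ = 6; lat ⌊0.02685/0.00416667⌋ = 6.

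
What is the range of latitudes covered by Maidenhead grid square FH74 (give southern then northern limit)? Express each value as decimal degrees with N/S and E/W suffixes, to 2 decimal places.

Field F=5, H=7: +5·20° lon, +7·10° lat → SW at lon -80°, lat -20°.
Square 7, 4: +7·2° lon, +4·1° lat → SW at lon -66°, lat -16°.
Cell spans 2° lon × 1° lat.
south 16.00° S, north 15.00° S.

16.00° S, 15.00° S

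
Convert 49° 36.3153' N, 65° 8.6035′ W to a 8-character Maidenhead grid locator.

Offset from 180°W / 90°S: lon 114.85661°, lat 139.60525°.
Field: lon ⌊114.85661/20⌋ = 5 → F; lat ⌊139.60525/10⌋ = 13 → N.
Square: lon ⌊14.85661/2⌋ = 7; lat ⌊9.60525/1⌋ = 9.
Subsquare: lon ⌊0.85661/0.0833333⌋ = 10 → k; lat ⌊0.60525/0.0416667⌋ = 14 → o.
Extended square: lon ⌊0.02327/0.00833333⌋ = 2; lat ⌊0.02192/0.00416667⌋ = 5.

FN79ko25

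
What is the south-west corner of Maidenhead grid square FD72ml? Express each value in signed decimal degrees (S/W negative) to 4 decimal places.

-57.5417, -65.0000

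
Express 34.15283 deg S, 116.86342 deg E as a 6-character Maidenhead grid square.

OF85ku

Add 180° to longitude and 90° to latitude: 296.8634, 55.8472.
Field: 296.8634/20 → 14 → O, 55.8472/10 → 5 → F; chars OF.
Square: 16.8634/2 → 8, 5.8472/1 → 5; chars 85.
Subsquare: 0.8634/0.0833333 → 10 → k, 0.8472/0.0416667 → 20 → u; chars ku.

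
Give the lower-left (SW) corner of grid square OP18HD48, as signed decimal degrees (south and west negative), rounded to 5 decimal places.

68.15833, 102.61667

Field O=14, P=15: +14·20° lon, +15·10° lat → SW at lon 100°, lat 60°.
Square 1, 8: +1·2° lon, +8·1° lat → SW at lon 102°, lat 68°.
Subsquare h=7, d=3: +7·0.0833333° lon, +3·0.0416667° lat → SW at lon 102.583°, lat 68.125°.
Extended square 4, 8: +4·0.00833333° lon, +8·0.00416667° lat → SW at lon 102.617°, lat 68.1583°.
latitude 68.15833, longitude 102.61667.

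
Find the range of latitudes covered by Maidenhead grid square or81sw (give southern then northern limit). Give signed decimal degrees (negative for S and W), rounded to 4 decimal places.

81.9167, 81.9583

Field O=14, R=17: +14·20° lon, +17·10° lat → SW at lon 100°, lat 80°.
Square 8, 1: +8·2° lon, +1·1° lat → SW at lon 116°, lat 81°.
Subsquare s=18, w=22: +18·0.0833333° lon, +22·0.0416667° lat → SW at lon 117.5°, lat 81.9167°.
Cell spans 0.0833333° lon × 0.0416667° lat.
south 81.9167, north 81.9583.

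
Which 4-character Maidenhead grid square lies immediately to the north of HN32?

HN33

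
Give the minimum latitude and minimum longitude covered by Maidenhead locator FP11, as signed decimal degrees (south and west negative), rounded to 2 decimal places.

61.00, -78.00

Field F=5, P=15: +5·20° lon, +15·10° lat → SW at lon -80°, lat 60°.
Square 1, 1: +1·2° lon, +1·1° lat → SW at lon -78°, lat 61°.
latitude 61.00, longitude -78.00.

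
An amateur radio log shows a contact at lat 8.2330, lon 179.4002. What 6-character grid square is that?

RJ98qf

Add 180° to longitude and 90° to latitude: 359.4002, 98.2330.
Field: lon ⌊359.4002/20⌋ = 17 → R; lat ⌊98.2330/10⌋ = 9 → J.
Square: lon ⌊19.4002/2⌋ = 9; lat ⌊8.2330/1⌋ = 8.
Subsquare: lon ⌊1.4002/0.0833333⌋ = 16 → q; lat ⌊0.2330/0.0416667⌋ = 5 → f.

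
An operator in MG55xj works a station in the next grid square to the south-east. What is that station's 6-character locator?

MG65ai

Longitude subsquare x = 23; +1 → 24, wraps to 0 = a, carry into square.
Longitude square 5; +1 → 6.
Latitude subsquare j = 9; −1 → 8 = i.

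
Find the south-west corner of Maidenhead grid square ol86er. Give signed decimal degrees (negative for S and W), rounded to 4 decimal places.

Field O=14, L=11: +14·20° lon, +11·10° lat → SW at lon 100°, lat 20°.
Square 8, 6: +8·2° lon, +6·1° lat → SW at lon 116°, lat 26°.
Subsquare e=4, r=17: +4·0.0833333° lon, +17·0.0416667° lat → SW at lon 116.333°, lat 26.7083°.
latitude 26.7083, longitude 116.3333.

26.7083, 116.3333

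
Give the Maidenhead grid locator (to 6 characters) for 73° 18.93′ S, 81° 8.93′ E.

NB06nq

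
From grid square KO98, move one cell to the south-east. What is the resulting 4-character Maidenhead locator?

LO07

Longitude square 9; +1 → 10, wraps to 0, carry into field.
Longitude field K = 10; +1 → 11 = L.
Latitude square 8; −1 → 7.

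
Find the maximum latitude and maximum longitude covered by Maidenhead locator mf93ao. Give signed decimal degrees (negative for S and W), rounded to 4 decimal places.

-36.3750, 78.0833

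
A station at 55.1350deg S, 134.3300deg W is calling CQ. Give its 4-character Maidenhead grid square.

CD24

Offset from 180°W / 90°S: lon 45.67°, lat 34.87°.
Field (20°×10°, letters A–R): 45.67/20 → 2 → C, 34.87/10 → 3 → D; chars CD.
Square (2°×1°, digits 0–9): 5.67/2 → 2, 4.87/1 → 4; chars 24.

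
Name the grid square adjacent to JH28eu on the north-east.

JH28fv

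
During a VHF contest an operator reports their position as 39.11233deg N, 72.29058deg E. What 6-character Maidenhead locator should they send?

Offset from 180°W / 90°S: lon 252.2906°, lat 129.1123°.
Field (20°×10°, letters A–R): 252.2906/20 → 12 → M, 129.1123/10 → 12 → M; chars MM.
Square (2°×1°, digits 0–9): 12.2906/2 → 6, 9.1123/1 → 9; chars 69.
Subsquare (5′×2.5′, letters a–x): 0.2906/0.0833333 → 3 → d, 0.1123/0.0416667 → 2 → c; chars dc.

MM69dc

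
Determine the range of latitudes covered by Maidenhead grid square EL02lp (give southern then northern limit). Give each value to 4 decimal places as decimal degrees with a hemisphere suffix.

22.6250° N, 22.6667° N

Field E=4, L=11: +4·20° lon, +11·10° lat → SW at lon -100°, lat 20°.
Square 0, 2: +0·2° lon, +2·1° lat → SW at lon -100°, lat 22°.
Subsquare l=11, p=15: +11·0.0833333° lon, +15·0.0416667° lat → SW at lon -99.0833°, lat 22.625°.
Cell spans 0.0833333° lon × 0.0416667° lat.
south 22.6250° N, north 22.6667° N.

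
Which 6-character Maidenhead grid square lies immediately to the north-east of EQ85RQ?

Longitude subsquare r = 17; +1 → 18 = s.
Latitude subsquare q = 16; +1 → 17 = r.

EQ85sr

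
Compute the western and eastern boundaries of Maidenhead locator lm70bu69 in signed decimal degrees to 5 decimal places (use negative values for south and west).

54.13333, 54.14167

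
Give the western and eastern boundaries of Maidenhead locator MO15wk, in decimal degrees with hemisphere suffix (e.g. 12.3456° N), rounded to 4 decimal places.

63.8333° E, 63.9167° E

Field M=12, O=14: +12·20° lon, +14·10° lat → SW at lon 60°, lat 50°.
Square 1, 5: +1·2° lon, +5·1° lat → SW at lon 62°, lat 55°.
Subsquare w=22, k=10: +22·0.0833333° lon, +10·0.0416667° lat → SW at lon 63.8333°, lat 55.4167°.
Cell spans 0.0833333° lon × 0.0416667° lat.
west 63.8333° E, east 63.9167° E.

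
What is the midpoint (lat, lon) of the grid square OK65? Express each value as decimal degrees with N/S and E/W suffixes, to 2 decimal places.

15.50° N, 113.00° E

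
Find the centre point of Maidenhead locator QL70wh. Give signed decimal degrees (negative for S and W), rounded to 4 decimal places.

20.3125, 155.8750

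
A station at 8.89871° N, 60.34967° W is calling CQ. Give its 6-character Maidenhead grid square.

Add 180° to longitude and 90° to latitude: 119.6503, 98.8987.
Field: 119.6503/20 → 5 → F, 98.8987/10 → 9 → J; chars FJ.
Square: 19.6503/2 → 9, 8.8987/1 → 8; chars 98.
Subsquare: 1.6503/0.0833333 → 19 → t, 0.8987/0.0416667 → 21 → v; chars tv.

FJ98tv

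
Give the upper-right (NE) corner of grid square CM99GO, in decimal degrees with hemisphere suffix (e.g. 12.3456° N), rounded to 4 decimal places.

Field C=2, M=12: +2·20° lon, +12·10° lat → SW at lon -140°, lat 30°.
Square 9, 9: +9·2° lon, +9·1° lat → SW at lon -122°, lat 39°.
Subsquare g=6, o=14: +6·0.0833333° lon, +14·0.0416667° lat → SW at lon -121.5°, lat 39.5833°.
Cell spans 0.0833333° lon × 0.0416667° lat. NE corner is SW corner plus one full cell.
latitude 39.6250° N, longitude 121.4167° W.

39.6250° N, 121.4167° W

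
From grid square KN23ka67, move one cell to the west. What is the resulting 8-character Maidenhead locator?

Longitude extended square 6; −1 → 5.
The latitude characters are unchanged.

KN23ka57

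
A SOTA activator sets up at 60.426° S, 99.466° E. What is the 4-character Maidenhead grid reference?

NC99

Add 180° to longitude and 90° to latitude: 279.47, 29.57.
Field (20°×10°, letters A–R): 279.47/20 → 13 → N, 29.57/10 → 2 → C; chars NC.
Square (2°×1°, digits 0–9): 19.47/2 → 9, 9.57/1 → 9; chars 99.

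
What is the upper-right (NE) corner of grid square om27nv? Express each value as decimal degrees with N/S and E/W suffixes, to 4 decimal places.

37.9167° N, 105.1667° E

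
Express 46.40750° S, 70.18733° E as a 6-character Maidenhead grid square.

ME53co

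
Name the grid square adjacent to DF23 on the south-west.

DF12

Longitude square 2; −1 → 1.
Latitude square 3; −1 → 2.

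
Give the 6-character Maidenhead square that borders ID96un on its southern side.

ID96um

Latitude subsquare n = 13; −1 → 12 = m.
The longitude characters are unchanged.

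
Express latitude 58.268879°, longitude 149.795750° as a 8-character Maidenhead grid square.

QO48vg54

Offset from 180°W / 90°S: lon 329.79575°, lat 148.26888°.
Field (20°×10°, letters A–R): lon ⌊329.79575/20⌋ = 16 → Q; lat ⌊148.26888/10⌋ = 14 → O.
Square (2°×1°, digits 0–9): lon ⌊9.79575/2⌋ = 4; lat ⌊8.26888/1⌋ = 8.
Subsquare (5′×2.5′, letters a–x): lon ⌊1.79575/0.0833333⌋ = 21 → v; lat ⌊0.26888/0.0416667⌋ = 6 → g.
Extended square (30″×15″, digits 0–9): lon ⌊0.04575/0.00833333⌋ = 5; lat ⌊0.01888/0.00416667⌋ = 4.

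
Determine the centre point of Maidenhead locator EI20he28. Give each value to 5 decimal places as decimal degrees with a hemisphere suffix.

9.79792° S, 95.39583° W

Field E=4, I=8: +4·20° lon, +8·10° lat → SW at lon -100°, lat -10°.
Square 2, 0: +2·2° lon, +0·1° lat → SW at lon -96°, lat -10°.
Subsquare h=7, e=4: +7·0.0833333° lon, +4·0.0416667° lat → SW at lon -95.4167°, lat -9.83333°.
Extended square 2, 8: +2·0.00833333° lon, +8·0.00416667° lat → SW at lon -95.4°, lat -9.8°.
Cell spans 0.00833333° lon × 0.00416667° lat. Centre is SW corner plus half of each.
latitude 9.79792° S, longitude 95.39583° W.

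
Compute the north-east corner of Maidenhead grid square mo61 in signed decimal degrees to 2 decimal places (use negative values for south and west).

Field M=12, O=14: +12·20° lon, +14·10° lat → SW at lon 60°, lat 50°.
Square 6, 1: +6·2° lon, +1·1° lat → SW at lon 72°, lat 51°.
Cell spans 2° lon × 1° lat. NE corner is SW corner plus one full cell.
latitude 52.00, longitude 74.00.

52.00, 74.00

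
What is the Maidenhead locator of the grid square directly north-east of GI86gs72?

GI86gs83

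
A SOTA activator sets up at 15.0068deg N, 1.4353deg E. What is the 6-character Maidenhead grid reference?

JK05ra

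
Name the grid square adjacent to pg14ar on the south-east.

Longitude subsquare a = 0; +1 → 1 = b.
Latitude subsquare r = 17; −1 → 16 = q.

PG14bq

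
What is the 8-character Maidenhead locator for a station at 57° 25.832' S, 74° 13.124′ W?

Shift to the Maidenhead origin (180°W, 90°S): lon 105.78127, lat 32.56947.
Field (20°×10°, letters A–R): lon ⌊105.78127/20⌋ = 5 → F; lat ⌊32.56947/10⌋ = 3 → D.
Square (2°×1°, digits 0–9): lon ⌊5.78127/2⌋ = 2; lat ⌊2.56947/1⌋ = 2.
Subsquare (5′×2.5′, letters a–x): lon ⌊1.78127/0.0833333⌋ = 21 → v; lat ⌊0.56947/0.0416667⌋ = 13 → n.
Extended square (30″×15″, digits 0–9): lon ⌊0.03127/0.00833333⌋ = 3; lat ⌊0.02780/0.00416667⌋ = 6.

FD22vn36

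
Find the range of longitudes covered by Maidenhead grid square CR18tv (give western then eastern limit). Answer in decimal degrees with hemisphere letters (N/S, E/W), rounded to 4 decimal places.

136.4167° W, 136.3333° W

Field C=2, R=17: +2·20° lon, +17·10° lat → SW at lon -140°, lat 80°.
Square 1, 8: +1·2° lon, +8·1° lat → SW at lon -138°, lat 88°.
Subsquare t=19, v=21: +19·0.0833333° lon, +21·0.0416667° lat → SW at lon -136.417°, lat 88.875°.
Cell spans 0.0833333° lon × 0.0416667° lat.
west 136.4167° W, east 136.3333° W.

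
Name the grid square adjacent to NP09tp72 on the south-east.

NP09tp81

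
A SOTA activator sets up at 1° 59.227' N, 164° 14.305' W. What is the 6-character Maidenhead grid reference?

AJ71vx

Add 180° to longitude and 90° to latitude: 15.7616, 91.9871.
Field: 15.7616/20 → 0 → A, 91.9871/10 → 9 → J; chars AJ.
Square: 15.7616/2 → 7, 1.9871/1 → 1; chars 71.
Subsquare: 1.7616/0.0833333 → 21 → v, 0.9871/0.0416667 → 23 → x; chars vx.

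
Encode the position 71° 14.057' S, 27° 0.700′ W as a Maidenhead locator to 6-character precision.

HB68ls

Add 180° to longitude and 90° to latitude: 152.9883, 18.7657.
Field: 152.9883/20 → 7 → H, 18.7657/10 → 1 → B; chars HB.
Square: 12.9883/2 → 6, 8.7657/1 → 8; chars 68.
Subsquare: 0.9883/0.0833333 → 11 → l, 0.7657/0.0416667 → 18 → s; chars ls.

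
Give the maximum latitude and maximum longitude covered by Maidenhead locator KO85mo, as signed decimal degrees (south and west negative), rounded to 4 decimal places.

55.6250, 37.0833

Field K=10, O=14: +10·20° lon, +14·10° lat → SW at lon 20°, lat 50°.
Square 8, 5: +8·2° lon, +5·1° lat → SW at lon 36°, lat 55°.
Subsquare m=12, o=14: +12·0.0833333° lon, +14·0.0416667° lat → SW at lon 37°, lat 55.5833°.
Cell spans 0.0833333° lon × 0.0416667° lat. NE corner is SW corner plus one full cell.
latitude 55.6250, longitude 37.0833.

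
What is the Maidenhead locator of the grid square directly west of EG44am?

Longitude subsquare a = 0; −1 → -1, wraps to 23 = x, carry into square.
Longitude square 4; −1 → 3.
The latitude characters are unchanged.

EG34xm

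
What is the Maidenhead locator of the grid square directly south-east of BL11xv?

Longitude subsquare x = 23; +1 → 24, wraps to 0 = a, carry into square.
Longitude square 1; +1 → 2.
Latitude subsquare v = 21; −1 → 20 = u.

BL21au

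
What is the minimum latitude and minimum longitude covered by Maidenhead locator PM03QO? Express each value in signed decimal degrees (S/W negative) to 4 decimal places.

33.5833, 121.3333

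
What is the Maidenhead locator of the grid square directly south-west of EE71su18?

EE71su07

Longitude extended square 1; −1 → 0.
Latitude extended square 8; −1 → 7.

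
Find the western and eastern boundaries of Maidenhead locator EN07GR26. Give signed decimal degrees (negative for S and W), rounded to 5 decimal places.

-99.48333, -99.47500

Field E=4, N=13: +4·20° lon, +13·10° lat → SW at lon -100°, lat 40°.
Square 0, 7: +0·2° lon, +7·1° lat → SW at lon -100°, lat 47°.
Subsquare g=6, r=17: +6·0.0833333° lon, +17·0.0416667° lat → SW at lon -99.5°, lat 47.7083°.
Extended square 2, 6: +2·0.00833333° lon, +6·0.00416667° lat → SW at lon -99.4833°, lat 47.7333°.
Cell spans 0.00833333° lon × 0.00416667° lat.
west -99.48333, east -99.47500.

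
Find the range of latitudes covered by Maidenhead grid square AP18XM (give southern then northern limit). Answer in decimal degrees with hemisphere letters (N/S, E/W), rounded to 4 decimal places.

68.5000° N, 68.5417° N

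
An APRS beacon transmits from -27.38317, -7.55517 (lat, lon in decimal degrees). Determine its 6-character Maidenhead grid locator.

IG62fo

Offset from 180°W / 90°S: lon 172.4448°, lat 62.6168°.
Field: lon ⌊172.4448/20⌋ = 8 → I; lat ⌊62.6168/10⌋ = 6 → G.
Square: lon ⌊12.4448/2⌋ = 6; lat ⌊2.6168/1⌋ = 2.
Subsquare: lon ⌊0.4448/0.0833333⌋ = 5 → f; lat ⌊0.6168/0.0416667⌋ = 14 → o.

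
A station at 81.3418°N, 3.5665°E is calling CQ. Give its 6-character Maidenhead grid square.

Offset from 180°W / 90°S: lon 183.5665°, lat 171.3418°.
Field: 183.5665/20 → 9 → J, 171.3418/10 → 17 → R; chars JR.
Square: 3.5665/2 → 1, 1.3418/1 → 1; chars 11.
Subsquare: 1.5665/0.0833333 → 18 → s, 0.3418/0.0416667 → 8 → i; chars si.

JR11si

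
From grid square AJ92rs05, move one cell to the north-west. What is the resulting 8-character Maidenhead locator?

Longitude extended square 0; −1 → -1, wraps to 9, carry into subsquare.
Longitude subsquare r = 17; −1 → 16 = q.
Latitude extended square 5; +1 → 6.

AJ92qs96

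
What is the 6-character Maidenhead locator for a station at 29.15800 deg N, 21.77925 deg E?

Shift to the Maidenhead origin (180°W, 90°S): lon 201.7792, lat 119.1580.
Field (20°×10°, letters A–R): lon ⌊201.7792/20⌋ = 10 → K; lat ⌊119.1580/10⌋ = 11 → L.
Square (2°×1°, digits 0–9): lon ⌊1.7792/2⌋ = 0; lat ⌊9.1580/1⌋ = 9.
Subsquare (5′×2.5′, letters a–x): lon ⌊1.7792/0.0833333⌋ = 21 → v; lat ⌊0.1580/0.0416667⌋ = 3 → d.

KL09vd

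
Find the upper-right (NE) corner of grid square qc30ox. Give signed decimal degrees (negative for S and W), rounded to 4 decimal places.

Field Q=16, C=2: +16·20° lon, +2·10° lat → SW at lon 140°, lat -70°.
Square 3, 0: +3·2° lon, +0·1° lat → SW at lon 146°, lat -70°.
Subsquare o=14, x=23: +14·0.0833333° lon, +23·0.0416667° lat → SW at lon 147.167°, lat -69.0417°.
Cell spans 0.0833333° lon × 0.0416667° lat. NE corner is SW corner plus one full cell.
latitude -69.0000, longitude 147.2500.

-69.0000, 147.2500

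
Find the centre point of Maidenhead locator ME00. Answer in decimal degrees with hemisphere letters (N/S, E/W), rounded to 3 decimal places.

49.500° S, 61.000° E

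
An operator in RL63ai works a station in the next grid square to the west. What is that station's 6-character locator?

Longitude subsquare a = 0; −1 → -1, wraps to 23 = x, carry into square.
Longitude square 6; −1 → 5.
The latitude characters are unchanged.

RL53xi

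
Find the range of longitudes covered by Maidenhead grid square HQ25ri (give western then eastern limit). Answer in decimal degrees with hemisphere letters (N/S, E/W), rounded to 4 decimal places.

34.5833° W, 34.5000° W

Field H=7, Q=16: +7·20° lon, +16·10° lat → SW at lon -40°, lat 70°.
Square 2, 5: +2·2° lon, +5·1° lat → SW at lon -36°, lat 75°.
Subsquare r=17, i=8: +17·0.0833333° lon, +8·0.0416667° lat → SW at lon -34.5833°, lat 75.3333°.
Cell spans 0.0833333° lon × 0.0416667° lat.
west 34.5833° W, east 34.5000° W.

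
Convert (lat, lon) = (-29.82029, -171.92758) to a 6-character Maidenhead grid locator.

AG40ae

Shift to the Maidenhead origin (180°W, 90°S): lon 8.0724, lat 60.1797.
Field: lon ⌊8.0724/20⌋ = 0 → A; lat ⌊60.1797/10⌋ = 6 → G.
Square: lon ⌊8.0724/2⌋ = 4; lat ⌊0.1797/1⌋ = 0.
Subsquare: lon ⌊0.0724/0.0833333⌋ = 0 → a; lat ⌊0.1797/0.0416667⌋ = 4 → e.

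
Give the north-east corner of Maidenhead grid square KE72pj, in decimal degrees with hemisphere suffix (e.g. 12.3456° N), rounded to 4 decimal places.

47.5833° S, 35.3333° E

Field K=10, E=4: +10·20° lon, +4·10° lat → SW at lon 20°, lat -50°.
Square 7, 2: +7·2° lon, +2·1° lat → SW at lon 34°, lat -48°.
Subsquare p=15, j=9: +15·0.0833333° lon, +9·0.0416667° lat → SW at lon 35.25°, lat -47.625°.
Cell spans 0.0833333° lon × 0.0416667° lat. NE corner is SW corner plus one full cell.
latitude 47.5833° S, longitude 35.3333° E.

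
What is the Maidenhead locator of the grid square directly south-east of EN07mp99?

Longitude extended square 9; +1 → 10, wraps to 0, carry into subsquare.
Longitude subsquare m = 12; +1 → 13 = n.
Latitude extended square 9; −1 → 8.

EN07np08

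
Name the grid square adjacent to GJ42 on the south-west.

Longitude square 4; −1 → 3.
Latitude square 2; −1 → 1.

GJ31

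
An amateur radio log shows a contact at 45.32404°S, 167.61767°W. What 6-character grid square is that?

AE64eq

Shift to the Maidenhead origin (180°W, 90°S): lon 12.3823, lat 44.6760.
Field (20°×10°, letters A–R): 12.3823/20 → 0 → A, 44.6760/10 → 4 → E; chars AE.
Square (2°×1°, digits 0–9): 12.3823/2 → 6, 4.6760/1 → 4; chars 64.
Subsquare (5′×2.5′, letters a–x): 0.3823/0.0833333 → 4 → e, 0.6760/0.0416667 → 16 → q; chars eq.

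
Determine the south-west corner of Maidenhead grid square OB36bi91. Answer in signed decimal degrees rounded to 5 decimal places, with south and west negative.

Field O=14, B=1: +14·20° lon, +1·10° lat → SW at lon 100°, lat -80°.
Square 3, 6: +3·2° lon, +6·1° lat → SW at lon 106°, lat -74°.
Subsquare b=1, i=8: +1·0.0833333° lon, +8·0.0416667° lat → SW at lon 106.083°, lat -73.6667°.
Extended square 9, 1: +9·0.00833333° lon, +1·0.00416667° lat → SW at lon 106.158°, lat -73.6625°.
latitude -73.66250, longitude 106.15833.

-73.66250, 106.15833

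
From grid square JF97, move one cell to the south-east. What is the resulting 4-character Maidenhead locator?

Longitude square 9; +1 → 10, wraps to 0, carry into field.
Longitude field J = 9; +1 → 10 = K.
Latitude square 7; −1 → 6.

KF06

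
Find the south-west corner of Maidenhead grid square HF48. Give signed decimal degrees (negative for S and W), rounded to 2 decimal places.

-32.00, -32.00

Field H=7, F=5: +7·20° lon, +5·10° lat → SW at lon -40°, lat -40°.
Square 4, 8: +4·2° lon, +8·1° lat → SW at lon -32°, lat -32°.
latitude -32.00, longitude -32.00.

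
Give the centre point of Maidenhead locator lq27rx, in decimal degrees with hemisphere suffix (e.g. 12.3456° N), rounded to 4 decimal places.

77.9792° N, 45.4583° E

Field L=11, Q=16: +11·20° lon, +16·10° lat → SW at lon 40°, lat 70°.
Square 2, 7: +2·2° lon, +7·1° lat → SW at lon 44°, lat 77°.
Subsquare r=17, x=23: +17·0.0833333° lon, +23·0.0416667° lat → SW at lon 45.4167°, lat 77.9583°.
Cell spans 0.0833333° lon × 0.0416667° lat. Centre is SW corner plus half of each.
latitude 77.9792° N, longitude 45.4583° E.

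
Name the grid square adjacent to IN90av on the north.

IN90aw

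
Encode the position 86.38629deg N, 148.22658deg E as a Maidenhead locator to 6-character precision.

QR46cj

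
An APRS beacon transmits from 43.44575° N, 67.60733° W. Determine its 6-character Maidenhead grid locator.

FN63ek

Add 180° to longitude and 90° to latitude: 112.3927, 133.4458.
Field (20°×10°, letters A–R): lon ⌊112.3927/20⌋ = 5 → F; lat ⌊133.4458/10⌋ = 13 → N.
Square (2°×1°, digits 0–9): lon ⌊12.3927/2⌋ = 6; lat ⌊3.4458/1⌋ = 3.
Subsquare (5′×2.5′, letters a–x): lon ⌊0.3927/0.0833333⌋ = 4 → e; lat ⌊0.4458/0.0416667⌋ = 10 → k.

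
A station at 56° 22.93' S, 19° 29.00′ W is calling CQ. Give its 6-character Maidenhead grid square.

ID03go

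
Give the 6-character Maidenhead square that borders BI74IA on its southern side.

Latitude subsquare a = 0; −1 → -1, wraps to 23 = x, carry into square.
Latitude square 4; −1 → 3.
The longitude characters are unchanged.

BI73ix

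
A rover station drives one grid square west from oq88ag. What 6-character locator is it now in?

Longitude subsquare a = 0; −1 → -1, wraps to 23 = x, carry into square.
Longitude square 8; −1 → 7.
The latitude characters are unchanged.

OQ78xg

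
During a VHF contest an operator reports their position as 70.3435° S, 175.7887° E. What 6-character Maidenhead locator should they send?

Offset from 180°W / 90°S: lon 355.7887°, lat 19.6565°.
Field: 355.7887/20 → 17 → R, 19.6565/10 → 1 → B; chars RB.
Square: 15.7887/2 → 7, 9.6565/1 → 9; chars 79.
Subsquare: 1.7887/0.0833333 → 21 → v, 0.6565/0.0416667 → 15 → p; chars vp.

RB79vp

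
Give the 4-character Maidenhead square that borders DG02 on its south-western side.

CG91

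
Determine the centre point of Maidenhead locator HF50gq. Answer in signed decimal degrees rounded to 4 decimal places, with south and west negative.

-39.3125, -29.4583

Field H=7, F=5: +7·20° lon, +5·10° lat → SW at lon -40°, lat -40°.
Square 5, 0: +5·2° lon, +0·1° lat → SW at lon -30°, lat -40°.
Subsquare g=6, q=16: +6·0.0833333° lon, +16·0.0416667° lat → SW at lon -29.5°, lat -39.3333°.
Cell spans 0.0833333° lon × 0.0416667° lat. Centre is SW corner plus half of each.
latitude -39.3125, longitude -29.4583.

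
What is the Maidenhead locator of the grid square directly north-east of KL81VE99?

KL81wf00

Longitude extended square 9; +1 → 10, wraps to 0, carry into subsquare.
Longitude subsquare v = 21; +1 → 22 = w.
Latitude extended square 9; +1 → 10, wraps to 0, carry into subsquare.
Latitude subsquare e = 4; +1 → 5 = f.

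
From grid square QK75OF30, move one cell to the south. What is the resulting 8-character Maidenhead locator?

QK75oe39

Latitude extended square 0; −1 → -1, wraps to 9, carry into subsquare.
Latitude subsquare f = 5; −1 → 4 = e.
The longitude characters are unchanged.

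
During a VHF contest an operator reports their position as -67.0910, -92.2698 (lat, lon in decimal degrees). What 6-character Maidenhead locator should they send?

EC32uv

Shift to the Maidenhead origin (180°W, 90°S): lon 87.7302, lat 22.9090.
Field (20°×10°, letters A–R): 87.7302/20 → 4 → E, 22.9090/10 → 2 → C; chars EC.
Square (2°×1°, digits 0–9): 7.7302/2 → 3, 2.9090/1 → 2; chars 32.
Subsquare (5′×2.5′, letters a–x): 1.7302/0.0833333 → 20 → u, 0.9090/0.0416667 → 21 → v; chars uv.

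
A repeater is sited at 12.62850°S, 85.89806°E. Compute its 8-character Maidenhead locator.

NH27wi79

Shift to the Maidenhead origin (180°W, 90°S): lon 265.89806, lat 77.37150.
Field: 265.89806/20 → 13 → N, 77.37150/10 → 7 → H; chars NH.
Square: 5.89806/2 → 2, 7.37150/1 → 7; chars 27.
Subsquare: 1.89806/0.0833333 → 22 → w, 0.37150/0.0416667 → 8 → i; chars wi.
Extended square: 0.06473/0.00833333 → 7, 0.03817/0.00416667 → 9; chars 79.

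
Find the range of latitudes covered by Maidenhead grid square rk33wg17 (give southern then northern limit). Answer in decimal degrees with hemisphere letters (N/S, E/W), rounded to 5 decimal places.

13.27917° N, 13.28333° N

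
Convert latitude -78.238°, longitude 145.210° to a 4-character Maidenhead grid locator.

QB21

Add 180° to longitude and 90° to latitude: 325.21, 11.76.
Field: 325.21/20 → 16 → Q, 11.76/10 → 1 → B; chars QB.
Square: 5.21/2 → 2, 1.76/1 → 1; chars 21.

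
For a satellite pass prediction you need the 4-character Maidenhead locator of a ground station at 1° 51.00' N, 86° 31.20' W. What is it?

EJ61

Offset from 180°W / 90°S: lon 93.48°, lat 91.85°.
Field: 93.48/20 → 4 → E, 91.85/10 → 9 → J; chars EJ.
Square: 13.48/2 → 6, 1.85/1 → 1; chars 61.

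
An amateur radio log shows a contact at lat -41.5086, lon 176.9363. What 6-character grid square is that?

Add 180° to longitude and 90° to latitude: 356.9363, 48.4914.
Field: lon ⌊356.9363/20⌋ = 17 → R; lat ⌊48.4914/10⌋ = 4 → E.
Square: lon ⌊16.9363/2⌋ = 8; lat ⌊8.4914/1⌋ = 8.
Subsquare: lon ⌊0.9363/0.0833333⌋ = 11 → l; lat ⌊0.4914/0.0416667⌋ = 11 → l.

RE88ll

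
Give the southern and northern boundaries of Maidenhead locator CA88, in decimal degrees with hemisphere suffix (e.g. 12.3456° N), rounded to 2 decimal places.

Field C=2, A=0: +2·20° lon, +0·10° lat → SW at lon -140°, lat -90°.
Square 8, 8: +8·2° lon, +8·1° lat → SW at lon -124°, lat -82°.
Cell spans 2° lon × 1° lat.
south 82.00° S, north 81.00° S.

82.00° S, 81.00° S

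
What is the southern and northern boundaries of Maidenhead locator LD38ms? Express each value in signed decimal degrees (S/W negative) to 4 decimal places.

Field L=11, D=3: +11·20° lon, +3·10° lat → SW at lon 40°, lat -60°.
Square 3, 8: +3·2° lon, +8·1° lat → SW at lon 46°, lat -52°.
Subsquare m=12, s=18: +12·0.0833333° lon, +18·0.0416667° lat → SW at lon 47°, lat -51.25°.
Cell spans 0.0833333° lon × 0.0416667° lat.
south -51.2500, north -51.2083.

-51.2500, -51.2083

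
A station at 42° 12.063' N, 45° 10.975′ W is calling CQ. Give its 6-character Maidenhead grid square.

Add 180° to longitude and 90° to latitude: 134.8171, 132.2011.
Field: lon ⌊134.8171/20⌋ = 6 → G; lat ⌊132.2011/10⌋ = 13 → N.
Square: lon ⌊14.8171/2⌋ = 7; lat ⌊2.2011/1⌋ = 2.
Subsquare: lon ⌊0.8171/0.0833333⌋ = 9 → j; lat ⌊0.2011/0.0416667⌋ = 4 → e.

GN72je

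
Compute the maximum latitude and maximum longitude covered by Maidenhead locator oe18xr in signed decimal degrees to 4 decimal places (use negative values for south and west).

-41.2500, 104.0000

Field O=14, E=4: +14·20° lon, +4·10° lat → SW at lon 100°, lat -50°.
Square 1, 8: +1·2° lon, +8·1° lat → SW at lon 102°, lat -42°.
Subsquare x=23, r=17: +23·0.0833333° lon, +17·0.0416667° lat → SW at lon 103.917°, lat -41.2917°.
Cell spans 0.0833333° lon × 0.0416667° lat. NE corner is SW corner plus one full cell.
latitude -41.2500, longitude 104.0000.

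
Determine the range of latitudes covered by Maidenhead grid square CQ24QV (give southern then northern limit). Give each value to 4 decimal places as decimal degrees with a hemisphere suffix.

Field C=2, Q=16: +2·20° lon, +16·10° lat → SW at lon -140°, lat 70°.
Square 2, 4: +2·2° lon, +4·1° lat → SW at lon -136°, lat 74°.
Subsquare q=16, v=21: +16·0.0833333° lon, +21·0.0416667° lat → SW at lon -134.667°, lat 74.875°.
Cell spans 0.0833333° lon × 0.0416667° lat.
south 74.8750° N, north 74.9167° N.

74.8750° N, 74.9167° N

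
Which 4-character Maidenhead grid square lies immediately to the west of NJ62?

Longitude square 6; −1 → 5.
The latitude characters are unchanged.

NJ52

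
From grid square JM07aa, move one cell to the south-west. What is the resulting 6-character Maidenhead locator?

IM96xx

Longitude subsquare a = 0; −1 → -1, wraps to 23 = x, carry into square.
Longitude square 0; −1 → -1, wraps to 9, carry into field.
Longitude field J = 9; −1 → 8 = I.
Latitude subsquare a = 0; −1 → -1, wraps to 23 = x, carry into square.
Latitude square 7; −1 → 6.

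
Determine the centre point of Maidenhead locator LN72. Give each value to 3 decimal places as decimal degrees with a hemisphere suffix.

42.500° N, 55.000° E

Field L=11, N=13: +11·20° lon, +13·10° lat → SW at lon 40°, lat 40°.
Square 7, 2: +7·2° lon, +2·1° lat → SW at lon 54°, lat 42°.
Cell spans 2° lon × 1° lat. Centre is SW corner plus half of each.
latitude 42.500° N, longitude 55.000° E.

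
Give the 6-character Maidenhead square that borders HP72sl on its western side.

Longitude subsquare s = 18; −1 → 17 = r.
The latitude characters are unchanged.

HP72rl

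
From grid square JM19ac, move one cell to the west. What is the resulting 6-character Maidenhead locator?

Longitude subsquare a = 0; −1 → -1, wraps to 23 = x, carry into square.
Longitude square 1; −1 → 0.
The latitude characters are unchanged.

JM09xc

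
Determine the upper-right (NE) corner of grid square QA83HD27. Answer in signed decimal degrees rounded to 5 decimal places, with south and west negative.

Field Q=16, A=0: +16·20° lon, +0·10° lat → SW at lon 140°, lat -90°.
Square 8, 3: +8·2° lon, +3·1° lat → SW at lon 156°, lat -87°.
Subsquare h=7, d=3: +7·0.0833333° lon, +3·0.0416667° lat → SW at lon 156.583°, lat -86.875°.
Extended square 2, 7: +2·0.00833333° lon, +7·0.00416667° lat → SW at lon 156.6°, lat -86.8458°.
Cell spans 0.00833333° lon × 0.00416667° lat. NE corner is SW corner plus one full cell.
latitude -86.84167, longitude 156.60833.

-86.84167, 156.60833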